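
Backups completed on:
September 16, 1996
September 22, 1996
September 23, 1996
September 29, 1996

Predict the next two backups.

Gaps: 6, 1, 6 days — not constant, but cyclic with period 2.
The events fall on every Monday and Sunday.
The following Monday is September 30, 1996.
The following Sunday is October 6, 1996.

September 30, 1996; October 6, 1996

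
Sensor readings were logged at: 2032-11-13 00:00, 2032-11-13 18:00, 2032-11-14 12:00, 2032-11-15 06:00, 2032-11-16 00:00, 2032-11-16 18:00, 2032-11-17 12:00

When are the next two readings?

2032-11-18 06:00, 2032-11-19 00:00

Spacing: 18, 18, 18, 18, 18, 18 h — constant 18 h.
2032-11-17 12:00 + 18 h = 2032-11-18 06:00.
2032-11-18 06:00 + 18 h = 2032-11-19 00:00.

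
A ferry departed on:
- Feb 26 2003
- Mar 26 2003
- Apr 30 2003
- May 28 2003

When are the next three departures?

These are Wednesdays with 28, 35, 28-day gaps.
Each is the final Wednesday of its month — Apr 30 2003 is past the 28th, so '4th Wednesday' doesn't fit.
Last Wednesday of June 2003: Jun 25 2003.
Last Wednesday of July 2003: Jul 30 2003.
Last Wednesday of August 2003: Aug 27 2003.

Jun 25 2003, Jul 30 2003, Aug 27 2003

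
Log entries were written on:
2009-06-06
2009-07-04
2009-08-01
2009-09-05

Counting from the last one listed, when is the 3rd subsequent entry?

2009-12-05

These are Saturdays at 28- or 35-day spacing (28, 28, 35).
The pattern: 1st Saturday of the month.
1st Saturday of October 2009: 2009-10-03.
November 2009 — 1st Saturday is 2009-11-07.
1st Saturday of December 2009: 2009-12-05.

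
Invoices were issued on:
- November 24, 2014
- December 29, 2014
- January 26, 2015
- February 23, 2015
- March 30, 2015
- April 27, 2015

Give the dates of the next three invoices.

Every date is a Monday; gaps 35, 28, 28, 35, 28 days.
Each is the last Monday of its month (at least one falls on the 29th or later, ruling out '4th Monday').
Last Monday of May 2015: May 25, 2015.
June 2015 ends with Monday June 29, 2015.
Last Monday of July 2015: July 27, 2015.

May 25, 2015; June 29, 2015; July 27, 2015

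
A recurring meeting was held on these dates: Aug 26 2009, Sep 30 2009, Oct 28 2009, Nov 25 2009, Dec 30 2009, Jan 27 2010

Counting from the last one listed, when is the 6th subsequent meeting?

Every date is a Wednesday; gaps 35, 28, 28, 35, 28 days.
Each is the last Wednesday of its month (at least one falls on the 29th or later, ruling out '4th Wednesday').
February 2010 ends with Wednesday Feb 24 2010.
March 2010 ends with Wednesday Mar 31 2010.
April 2010 ends with Wednesday Apr 28 2010.
May 2010 ends with Wednesday May 26 2010.
June 2010 ends with Wednesday Jun 30 2010.
July 2010 ends with Wednesday Jul 28 2010.

Jul 28 2010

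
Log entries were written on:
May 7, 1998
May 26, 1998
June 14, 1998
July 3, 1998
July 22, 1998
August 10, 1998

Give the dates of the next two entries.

The spacing is 19, 19, 19, 19, 19 days — always 19 days.
August 10, 1998 + 19 days = August 29, 1998.
August 29, 1998 + 19 days = September 17, 1998.

August 29, 1998; September 17, 1998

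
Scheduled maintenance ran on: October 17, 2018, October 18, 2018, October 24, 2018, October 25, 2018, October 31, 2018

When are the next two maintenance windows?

Gaps: 1, 6, 1, 6 days — not constant, but cyclic with period 2.
The events fall on every Wednesday and Thursday.
The following Thursday is November 1, 2018.
The following Wednesday is November 7, 2018.

November 1, 2018; November 7, 2018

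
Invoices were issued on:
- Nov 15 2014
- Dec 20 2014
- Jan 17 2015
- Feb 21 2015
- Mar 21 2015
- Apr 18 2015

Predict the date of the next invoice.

Gaps: 35, 28, 35, 28, 28 days — a mix of 28 and 35. Every date is a Saturday.
Each is the 3rd Saturday of its month.
3rd Saturday of May 2015: May 16 2015.

May 16 2015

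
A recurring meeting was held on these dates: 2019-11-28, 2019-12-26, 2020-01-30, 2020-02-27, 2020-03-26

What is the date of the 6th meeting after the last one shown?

These are Thursdays with 28, 35, 28, 28-day gaps.
Each is the final Thursday of its month — 2020-01-30 is past the 28th, so '4th Thursday' doesn't fit.
April 2020 ends with Thursday 2020-04-30.
Last Thursday of May 2020: 2020-05-28.
June 2020 ends with Thursday 2020-06-25.
July 2020 ends with Thursday 2020-07-30.
Last Thursday of August 2020: 2020-08-27.
September 2020 ends with Thursday 2020-09-24.

2020-09-24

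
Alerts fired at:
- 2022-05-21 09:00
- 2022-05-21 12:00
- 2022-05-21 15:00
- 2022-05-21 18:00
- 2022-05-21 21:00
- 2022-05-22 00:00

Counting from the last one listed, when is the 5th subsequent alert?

The interval is a steady 3 hours (3, 3, 3, 3, 3).
2022-05-22 00:00 + 3 h = 2022-05-22 03:00.
2022-05-22 03:00 + 3 h = 2022-05-22 06:00.
2022-05-22 06:00 + 3 h = 2022-05-22 09:00.
2022-05-22 09:00 + 3 h = 2022-05-22 12:00.
2022-05-22 12:00 + 3 h = 2022-05-22 15:00.

2022-05-22 15:00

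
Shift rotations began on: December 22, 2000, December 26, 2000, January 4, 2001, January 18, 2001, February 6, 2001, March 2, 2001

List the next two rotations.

Gaps: 4, 9, 14, 19, 24 days — each gap is 5 larger than the previous one.
Next gap: 29 days. March 2, 2001 + 29 days = March 31, 2001.
Next gap: 34 days. March 31, 2001 + 34 days = May 4, 2001.

March 31, 2001; May 4, 2001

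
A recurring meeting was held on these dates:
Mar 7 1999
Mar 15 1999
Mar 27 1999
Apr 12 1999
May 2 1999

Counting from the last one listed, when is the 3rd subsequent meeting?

Gaps: 8, 12, 16, 20 days — each gap is 4 larger than the previous one.
Next gap: 24 days. May 2 1999 + 24 days = May 26 1999.
Next gap: 28 days. May 26 1999 + 28 days = Jun 23 1999.
Next gap: 32 days. Jun 23 1999 + 32 days = Jul 25 1999.

Jul 25 1999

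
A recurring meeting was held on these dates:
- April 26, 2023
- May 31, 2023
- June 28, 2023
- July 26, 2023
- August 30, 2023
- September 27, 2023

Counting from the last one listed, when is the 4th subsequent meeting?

January 31, 2024

All Wednesdays; the gaps (35, 28, 28, 35, 28) vary with month length.
This is the last Wednesday of each month.
October 2023 ends with Wednesday October 25, 2023.
Last Wednesday of November 2023: November 29, 2023.
December 2023 ends with Wednesday December 27, 2023.
Last Wednesday of January 2024: January 31, 2024.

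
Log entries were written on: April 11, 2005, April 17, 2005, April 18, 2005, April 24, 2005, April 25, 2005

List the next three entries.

Every event lands on a Monday or Sunday (gaps cycle 6, 1, 6, 1).
So the schedule is: every Monday and Sunday.
Next Sunday: May 1, 2005.
Next Monday: May 2, 2005.
Next Sunday: May 8, 2005.

May 1, 2005; May 2, 2005; May 8, 2005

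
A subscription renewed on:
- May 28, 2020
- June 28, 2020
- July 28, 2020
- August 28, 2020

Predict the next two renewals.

September 28, 2020; October 28, 2020

Gaps: 31, 30, 31 days — not constant. Every event is on the 28th of the month.
Pattern: the 28th of each month.
September 2020: September 28, 2020.
October 2020: October 28, 2020.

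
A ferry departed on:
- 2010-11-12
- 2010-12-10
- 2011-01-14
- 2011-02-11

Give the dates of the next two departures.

2011-03-11, 2011-04-08

All dates are Fridays, 28, 35, 28 days apart.
Specifically, the 2nd Friday of each month.
2nd Friday of March 2011: 2011-03-11.
April 2011 — 2nd Friday is 2011-04-08.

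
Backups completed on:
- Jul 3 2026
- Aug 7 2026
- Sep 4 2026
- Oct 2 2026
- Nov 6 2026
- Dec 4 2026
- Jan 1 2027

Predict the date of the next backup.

All dates are Fridays, 35, 28, 28, 35, 28, 28 days apart.
Specifically, the 1st Friday of each month.
1st Friday of February 2027: Feb 5 2027.

Feb 5 2027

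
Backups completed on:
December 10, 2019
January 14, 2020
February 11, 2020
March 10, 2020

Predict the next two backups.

April 14, 2020; May 12, 2020

Gaps: 35, 28, 28 days — a mix of 28 and 35. Every date is a Tuesday.
Each is the 2nd Tuesday of its month.
2nd Tuesday of April 2020: April 14, 2020.
2nd Tuesday of May 2020: May 12, 2020.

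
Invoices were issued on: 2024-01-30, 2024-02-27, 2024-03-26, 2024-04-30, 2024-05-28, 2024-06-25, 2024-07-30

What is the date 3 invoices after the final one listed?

2024-10-29

Every date is a Tuesday; gaps 28, 28, 35, 28, 28, 35 days.
Each is the last Tuesday of its month (at least one falls on the 29th or later, ruling out '4th Tuesday').
August 2024 ends with Tuesday 2024-08-27.
September 2024 ends with Tuesday 2024-09-24.
Last Tuesday of October 2024: 2024-10-29.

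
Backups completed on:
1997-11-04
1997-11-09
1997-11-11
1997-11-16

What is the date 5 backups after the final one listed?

Gaps: 5, 2, 5 days — not constant, but cyclic with period 2.
The events fall on every Tuesday and Sunday.
The following Tuesday is 1997-11-18.
Next Sunday: 1997-11-23.
Next Tuesday: 1997-11-25.
The following Sunday is 1997-11-30.
The following Tuesday is 1997-12-02.

1997-12-02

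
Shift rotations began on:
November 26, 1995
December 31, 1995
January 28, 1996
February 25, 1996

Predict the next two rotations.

Every date is a Sunday; gaps 35, 28, 28 days.
Each is the last Sunday of its month (at least one falls on the 29th or later, ruling out '4th Sunday').
March 1996 ends with Sunday March 31, 1996.
April 1996 ends with Sunday April 28, 1996.

March 31, 1996; April 28, 1996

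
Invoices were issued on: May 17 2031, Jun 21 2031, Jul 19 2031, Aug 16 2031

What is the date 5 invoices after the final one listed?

All dates are Saturdays, 35, 28, 28 days apart.
Specifically, the 3rd Saturday of each month.
September 2031 — 3rd Saturday is Sep 20 2031.
October 2031 — 3rd Saturday is Oct 18 2031.
3rd Saturday of November 2031: Nov 15 2031.
December 2031 — 3rd Saturday is Dec 20 2031.
January 2032 — 3rd Saturday is Jan 17 2032.

Jan 17 2032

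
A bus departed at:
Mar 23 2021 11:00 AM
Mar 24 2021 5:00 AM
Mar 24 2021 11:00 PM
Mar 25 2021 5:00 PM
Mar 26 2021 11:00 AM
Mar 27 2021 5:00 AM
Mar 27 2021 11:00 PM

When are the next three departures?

Mar 28 2021 5:00 PM, Mar 29 2021 11:00 AM, Mar 30 2021 5:00 AM

Spacing: 18, 18, 18, 18, 18, 18 h — constant 18 h.
Mar 27 2021 11:00 PM + 18 h = Mar 28 2021 5:00 PM.
Mar 28 2021 5:00 PM + 18 h = Mar 29 2021 11:00 AM.
Mar 29 2021 11:00 AM + 18 h = Mar 30 2021 5:00 AM.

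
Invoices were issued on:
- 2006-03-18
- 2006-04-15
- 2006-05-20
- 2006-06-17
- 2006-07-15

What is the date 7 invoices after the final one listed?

These are Saturdays at 28- or 35-day spacing (28, 35, 28, 28).
The pattern: 3rd Saturday of the month.
August 2006 — 3rd Saturday is 2006-08-19.
3rd Saturday of September 2006: 2006-09-16.
3rd Saturday of October 2006: 2006-10-21.
3rd Saturday of November 2006: 2006-11-18.
3rd Saturday of December 2006: 2006-12-16.
January 2007 — 3rd Saturday is 2007-01-20.
February 2007 — 3rd Saturday is 2007-02-17.

2007-02-17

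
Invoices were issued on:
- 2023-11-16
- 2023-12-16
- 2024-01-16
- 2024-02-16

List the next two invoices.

Gaps: 30, 31, 31 days — not constant. Every event is on the 16th of the month.
Pattern: the 16th of each month.
March 2024: 2024-03-16.
Next: April 2024 → 2024-04-16.

2024-03-16, 2024-04-16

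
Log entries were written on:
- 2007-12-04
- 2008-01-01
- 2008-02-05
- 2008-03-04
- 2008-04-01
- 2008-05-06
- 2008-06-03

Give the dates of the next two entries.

Gaps: 28, 35, 28, 28, 35, 28 days — a mix of 28 and 35. Every date is a Tuesday.
Each is the 1st Tuesday of its month.
1st Tuesday of July 2008: 2008-07-01.
August 2008 — 1st Tuesday is 2008-08-05.

2008-07-01, 2008-08-05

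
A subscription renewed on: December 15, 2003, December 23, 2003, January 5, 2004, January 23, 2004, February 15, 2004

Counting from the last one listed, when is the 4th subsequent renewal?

Intervals are 8, 13, 18, 23 days — an arithmetic progression with common difference 5.
Next gap: 28 days. February 15, 2004 + 28 days = March 14, 2004.
Next gap: 33 days. March 14, 2004 + 33 days = April 16, 2004.
Next gap: 38 days. April 16, 2004 + 38 days = May 24, 2004.
Next gap: 43 days. May 24, 2004 + 43 days = July 6, 2004.

July 6, 2004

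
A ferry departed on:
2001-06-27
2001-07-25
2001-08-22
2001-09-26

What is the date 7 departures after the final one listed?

These are Wednesdays at 28- or 35-day spacing (28, 28, 35).
The pattern: 4th Wednesday of the month.
October 2001 — 4th Wednesday is 2001-10-24.
4th Wednesday of November 2001: 2001-11-28.
December 2001 — 4th Wednesday is 2001-12-26.
4th Wednesday of January 2002: 2002-01-23.
February 2002 — 4th Wednesday is 2002-02-27.
4th Wednesday of March 2002: 2002-03-27.
4th Wednesday of April 2002: 2002-04-24.

2002-04-24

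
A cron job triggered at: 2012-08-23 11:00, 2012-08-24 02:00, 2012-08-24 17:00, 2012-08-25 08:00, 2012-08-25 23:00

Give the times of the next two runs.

2012-08-26 14:00, 2012-08-27 05:00

Spacing: 15, 15, 15, 15 h — constant 15 h.
2012-08-25 23:00 + 15 h = 2012-08-26 14:00.
2012-08-26 14:00 + 15 h = 2012-08-27 05:00.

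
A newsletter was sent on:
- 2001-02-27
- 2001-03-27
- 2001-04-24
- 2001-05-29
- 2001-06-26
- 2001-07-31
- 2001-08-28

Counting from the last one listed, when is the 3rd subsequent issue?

These are Tuesdays with 28, 28, 35, 28, 35, 28-day gaps.
Each is the final Tuesday of its month — 2001-05-29 is past the 28th, so '4th Tuesday' doesn't fit.
Last Tuesday of September 2001: 2001-09-25.
Last Tuesday of October 2001: 2001-10-30.
November 2001 ends with Tuesday 2001-11-27.

2001-11-27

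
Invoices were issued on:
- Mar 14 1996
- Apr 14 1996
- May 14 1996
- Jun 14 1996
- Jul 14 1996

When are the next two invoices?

Aug 14 1996, Sep 14 1996

The day-of-month is always 14 (31, 30, 31, 30 days between events).
So this recurs on the 14th of each month.
August 1996: Aug 14 1996.
Next: September 1996 → Sep 14 1996.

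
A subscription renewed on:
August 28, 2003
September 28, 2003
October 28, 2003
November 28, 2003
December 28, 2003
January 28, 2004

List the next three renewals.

Gaps: 31, 30, 31, 30, 31 days — not constant. Every event is on the 28th of the month.
Pattern: the 28th of each month.
February 2004: February 28, 2004.
March 2004: March 28, 2004.
April 2004: April 28, 2004.

February 28, 2004; March 28, 2004; April 28, 2004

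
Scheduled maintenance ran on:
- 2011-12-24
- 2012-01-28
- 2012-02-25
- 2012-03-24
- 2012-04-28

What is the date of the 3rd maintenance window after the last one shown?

These are Saturdays at 28- or 35-day spacing (35, 28, 28, 35).
The pattern: 4th Saturday of the month.
May 2012 — 4th Saturday is 2012-05-26.
4th Saturday of June 2012: 2012-06-23.
July 2012 — 4th Saturday is 2012-07-28.

2012-07-28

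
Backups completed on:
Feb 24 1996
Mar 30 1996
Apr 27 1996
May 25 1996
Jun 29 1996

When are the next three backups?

All Saturdays; the gaps (35, 28, 28, 35) vary with month length.
This is the last Saturday of each month.
Last Saturday of July 1996: Jul 27 1996.
August 1996 ends with Saturday Aug 31 1996.
September 1996 ends with Saturday Sep 28 1996.

Jul 27 1996, Aug 31 1996, Sep 28 1996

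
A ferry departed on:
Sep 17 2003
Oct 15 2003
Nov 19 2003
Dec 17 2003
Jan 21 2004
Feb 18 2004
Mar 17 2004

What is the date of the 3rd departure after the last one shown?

These are Wednesdays at 28- or 35-day spacing (28, 35, 28, 35, 28, 28).
The pattern: 3rd Wednesday of the month.
3rd Wednesday of April 2004: Apr 21 2004.
May 2004 — 3rd Wednesday is May 19 2004.
June 2004 — 3rd Wednesday is Jun 16 2004.

Jun 16 2004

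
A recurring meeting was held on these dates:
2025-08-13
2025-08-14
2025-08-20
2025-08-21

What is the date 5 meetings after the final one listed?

Gaps: 1, 6, 1 days — not constant, but cyclic with period 2.
The events fall on every Wednesday and Thursday.
The following Wednesday is 2025-08-27.
Next Thursday: 2025-08-28.
Next Wednesday: 2025-09-03.
The following Thursday is 2025-09-04.
Next Wednesday: 2025-09-10.

2025-09-10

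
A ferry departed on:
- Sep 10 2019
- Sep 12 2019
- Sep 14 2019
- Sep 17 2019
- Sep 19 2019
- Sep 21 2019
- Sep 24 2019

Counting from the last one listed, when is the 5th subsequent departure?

Oct 5 2019

The gap pattern 2, 2, 3, 2, 2, 3 repeats every 3 events.
These are the Tuesdays, Thursdays and Saturdays of each week.
Next Thursday: Sep 26 2019.
Next Saturday: Sep 28 2019.
The following Tuesday is Oct 1 2019.
Next Thursday: Oct 3 2019.
Next Saturday: Oct 5 2019.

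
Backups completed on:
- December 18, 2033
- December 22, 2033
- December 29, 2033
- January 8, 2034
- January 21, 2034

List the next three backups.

February 6, 2034; February 25, 2034; March 19, 2034

Intervals are 4, 7, 10, 13 days — an arithmetic progression with common difference 3.
Next gap: 16 days. January 21, 2034 + 16 days = February 6, 2034.
Next gap: 19 days. February 6, 2034 + 19 days = February 25, 2034.
Next gap: 22 days. February 25, 2034 + 22 days = March 19, 2034.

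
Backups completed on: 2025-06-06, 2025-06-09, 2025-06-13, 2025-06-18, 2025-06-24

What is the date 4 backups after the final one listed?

2025-07-28

The spacing grows by 1 each time: 3, 4, 5, 6 days.
Next gap: 7 days. 2025-06-24 + 7 days = 2025-07-01.
Next gap: 8 days. 2025-07-01 + 8 days = 2025-07-09.
Next gap: 9 days. 2025-07-09 + 9 days = 2025-07-18.
Next gap: 10 days. 2025-07-18 + 10 days = 2025-07-28.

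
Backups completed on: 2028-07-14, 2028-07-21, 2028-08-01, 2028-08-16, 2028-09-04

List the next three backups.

Gaps: 7, 11, 15, 19 days — each gap is 4 larger than the previous one.
Next gap: 23 days. 2028-09-04 + 23 days = 2028-09-27.
Next gap: 27 days. 2028-09-27 + 27 days = 2028-10-24.
Next gap: 31 days. 2028-10-24 + 31 days = 2028-11-24.

2028-09-27, 2028-10-24, 2028-11-24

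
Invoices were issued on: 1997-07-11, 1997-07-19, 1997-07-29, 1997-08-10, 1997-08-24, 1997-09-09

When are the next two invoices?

Gaps: 8, 10, 12, 14, 16 days — each gap is 2 larger than the previous one.
Next gap: 18 days. 1997-09-09 + 18 days = 1997-09-27.
Next gap: 20 days. 1997-09-27 + 20 days = 1997-10-17.

1997-09-27, 1997-10-17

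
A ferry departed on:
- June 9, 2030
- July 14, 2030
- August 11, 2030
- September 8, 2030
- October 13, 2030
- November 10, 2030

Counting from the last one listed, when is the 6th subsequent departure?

May 11, 2031

Gaps: 35, 28, 28, 35, 28 days — a mix of 28 and 35. Every date is a Sunday.
Each is the 2nd Sunday of its month.
2nd Sunday of December 2030: December 8, 2030.
January 2031 — 2nd Sunday is January 12, 2031.
February 2031 — 2nd Sunday is February 9, 2031.
March 2031 — 2nd Sunday is March 9, 2031.
April 2031 — 2nd Sunday is April 13, 2031.
May 2031 — 2nd Sunday is May 11, 2031.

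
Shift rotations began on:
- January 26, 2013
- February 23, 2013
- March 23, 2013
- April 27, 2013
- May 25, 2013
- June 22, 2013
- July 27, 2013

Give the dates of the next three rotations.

These are Saturdays at 28- or 35-day spacing (28, 28, 35, 28, 28, 35).
The pattern: 4th Saturday of the month.
4th Saturday of August 2013: August 24, 2013.
4th Saturday of September 2013: September 28, 2013.
October 2013 — 4th Saturday is October 26, 2013.

August 24, 2013; September 28, 2013; October 26, 2013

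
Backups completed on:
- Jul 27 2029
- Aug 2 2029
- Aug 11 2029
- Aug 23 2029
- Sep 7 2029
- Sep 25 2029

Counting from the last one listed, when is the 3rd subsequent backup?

Intervals are 6, 9, 12, 15, 18 days — an arithmetic progression with common difference 3.
Next gap: 21 days. Sep 25 2029 + 21 days = Oct 16 2029.
Next gap: 24 days. Oct 16 2029 + 24 days = Nov 9 2029.
Next gap: 27 days. Nov 9 2029 + 27 days = Dec 6 2029.

Dec 6 2029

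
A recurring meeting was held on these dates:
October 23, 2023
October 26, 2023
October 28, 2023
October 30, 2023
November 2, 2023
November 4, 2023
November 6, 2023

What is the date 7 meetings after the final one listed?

November 23, 2023

Every event lands on a Monday or Thursday or Saturday (gaps cycle 3, 2, 2, 3, 2, 2).
So the schedule is: every Monday, Thursday and Saturday.
The following Thursday is November 9, 2023.
Next Saturday: November 11, 2023.
Next Monday: November 13, 2023.
Next Thursday: November 16, 2023.
The following Saturday is November 18, 2023.
Next Monday: November 20, 2023.
Next Thursday: November 23, 2023.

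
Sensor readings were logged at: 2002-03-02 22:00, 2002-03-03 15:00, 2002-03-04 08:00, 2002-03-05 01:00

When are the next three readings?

2002-03-05 18:00, 2002-03-06 11:00, 2002-03-07 04:00

Spacing: 17, 17, 17 h — constant 17 h.
2002-03-05 01:00 + 17 h = 2002-03-05 18:00.
2002-03-05 18:00 + 17 h = 2002-03-06 11:00.
2002-03-06 11:00 + 17 h = 2002-03-07 04:00.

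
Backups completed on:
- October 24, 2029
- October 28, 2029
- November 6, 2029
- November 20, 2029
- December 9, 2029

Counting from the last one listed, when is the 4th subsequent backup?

Intervals are 4, 9, 14, 19 days — an arithmetic progression with common difference 5.
Next gap: 24 days. December 9, 2029 + 24 days = January 2, 2030.
Next gap: 29 days. January 2, 2030 + 29 days = January 31, 2030.
Next gap: 34 days. January 31, 2030 + 34 days = March 6, 2030.
Next gap: 39 days. March 6, 2030 + 39 days = April 14, 2030.

April 14, 2030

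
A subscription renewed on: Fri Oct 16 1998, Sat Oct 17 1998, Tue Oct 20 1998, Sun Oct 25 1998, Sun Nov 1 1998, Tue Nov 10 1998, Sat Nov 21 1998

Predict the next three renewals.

The spacing grows by 2 each time: 1, 3, 5, 7, 9, 11 days.
Next gap: 13 days. Sat Nov 21 1998 + 13 days = Fri Dec 4 1998.
Next gap: 15 days. Fri Dec 4 1998 + 15 days = Sat Dec 19 1998.
Next gap: 17 days. Sat Dec 19 1998 + 17 days = Tue Jan 5 1999.

Fri Dec 4 1998, Sat Dec 19 1998, Tue Jan 5 1999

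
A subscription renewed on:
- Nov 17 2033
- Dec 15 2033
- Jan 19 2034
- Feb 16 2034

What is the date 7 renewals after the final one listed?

These are Thursdays at 28- or 35-day spacing (28, 35, 28).
The pattern: 3rd Thursday of the month.
March 2034 — 3rd Thursday is Mar 16 2034.
April 2034 — 3rd Thursday is Apr 20 2034.
May 2034 — 3rd Thursday is May 18 2034.
3rd Thursday of June 2034: Jun 15 2034.
July 2034 — 3rd Thursday is Jul 20 2034.
August 2034 — 3rd Thursday is Aug 17 2034.
3rd Thursday of September 2034: Sep 21 2034.

Sep 21 2034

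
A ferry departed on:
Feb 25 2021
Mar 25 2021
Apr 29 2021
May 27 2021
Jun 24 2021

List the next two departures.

Every date is a Thursday; gaps 28, 35, 28, 28 days.
Each is the last Thursday of its month (at least one falls on the 29th or later, ruling out '4th Thursday').
July 2021 ends with Thursday Jul 29 2021.
Last Thursday of August 2021: Aug 26 2021.

Jul 29 2021, Aug 26 2021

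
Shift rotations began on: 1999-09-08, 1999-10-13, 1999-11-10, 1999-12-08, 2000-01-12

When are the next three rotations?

2000-02-09, 2000-03-08, 2000-04-12

All dates are Wednesdays, 35, 28, 28, 35 days apart.
Specifically, the 2nd Wednesday of each month.
February 2000 — 2nd Wednesday is 2000-02-09.
2nd Wednesday of March 2000: 2000-03-08.
April 2000 — 2nd Wednesday is 2000-04-12.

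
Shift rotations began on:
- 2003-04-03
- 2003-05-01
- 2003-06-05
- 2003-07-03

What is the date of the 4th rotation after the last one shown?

Gaps: 28, 35, 28 days — a mix of 28 and 35. Every date is a Thursday.
Each is the 1st Thursday of its month.
August 2003 — 1st Thursday is 2003-08-07.
1st Thursday of September 2003: 2003-09-04.
October 2003 — 1st Thursday is 2003-10-02.
November 2003 — 1st Thursday is 2003-11-06.

2003-11-06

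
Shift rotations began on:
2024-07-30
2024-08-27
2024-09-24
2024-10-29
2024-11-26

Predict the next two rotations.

2024-12-31, 2025-01-28

All Tuesdays; the gaps (28, 28, 35, 28) vary with month length.
This is the last Tuesday of each month.
Last Tuesday of December 2024: 2024-12-31.
Last Tuesday of January 2025: 2025-01-28.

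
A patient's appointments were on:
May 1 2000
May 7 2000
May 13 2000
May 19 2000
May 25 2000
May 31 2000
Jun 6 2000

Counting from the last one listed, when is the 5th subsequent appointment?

Jul 6 2000

Gaps between consecutive events: 6, 6, 6, 6, 6, 6 days — a constant 6-day interval.
Jun 6 2000 + 6 days = Jun 12 2000.
Jun 12 2000 + 6 days = Jun 18 2000.
Jun 18 2000 + 6 days = Jun 24 2000.
Jun 24 2000 + 6 days = Jun 30 2000.
Jun 30 2000 + 6 days = Jul 6 2000.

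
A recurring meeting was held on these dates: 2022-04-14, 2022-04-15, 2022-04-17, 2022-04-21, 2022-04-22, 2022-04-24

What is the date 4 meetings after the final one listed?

2022-05-05

The gap pattern 1, 2, 4, 1, 2 repeats every 3 events.
These are the Thursdays, Fridays and Sundays of each week.
Next Thursday: 2022-04-28.
The following Friday is 2022-04-29.
The following Sunday is 2022-05-01.
The following Thursday is 2022-05-05.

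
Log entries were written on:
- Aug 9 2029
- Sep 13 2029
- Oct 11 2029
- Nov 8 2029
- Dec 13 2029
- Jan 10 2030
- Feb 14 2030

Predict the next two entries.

Mar 14 2030, Apr 11 2030

All dates are Thursdays, 35, 28, 28, 35, 28, 35 days apart.
Specifically, the 2nd Thursday of each month.
2nd Thursday of March 2030: Mar 14 2030.
2nd Thursday of April 2030: Apr 11 2030.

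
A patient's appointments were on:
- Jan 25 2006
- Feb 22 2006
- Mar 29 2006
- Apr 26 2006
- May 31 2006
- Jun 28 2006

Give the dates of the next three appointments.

Jul 26 2006, Aug 30 2006, Sep 27 2006

All Wednesdays; the gaps (28, 35, 28, 35, 28) vary with month length.
This is the last Wednesday of each month.
July 2006 ends with Wednesday Jul 26 2006.
Last Wednesday of August 2006: Aug 30 2006.
September 2006 ends with Wednesday Sep 27 2006.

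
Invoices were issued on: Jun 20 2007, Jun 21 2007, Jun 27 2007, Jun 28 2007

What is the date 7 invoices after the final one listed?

Jul 25 2007

The gap pattern 1, 6, 1 repeats every 2 events.
These are the Wednesdays and Thursdays of each week.
The following Wednesday is Jul 4 2007.
The following Thursday is Jul 5 2007.
The following Wednesday is Jul 11 2007.
The following Thursday is Jul 12 2007.
Next Wednesday: Jul 18 2007.
Next Thursday: Jul 19 2007.
Next Wednesday: Jul 25 2007.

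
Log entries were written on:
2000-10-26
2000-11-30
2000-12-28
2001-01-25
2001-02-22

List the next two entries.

2001-03-29, 2001-04-26

All Thursdays; the gaps (35, 28, 28, 28) vary with month length.
This is the last Thursday of each month.
March 2001 ends with Thursday 2001-03-29.
April 2001 ends with Thursday 2001-04-26.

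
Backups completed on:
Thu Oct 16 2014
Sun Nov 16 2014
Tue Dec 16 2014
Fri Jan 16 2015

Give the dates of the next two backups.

The day-of-month is always 16 (31, 30, 31 days between events).
So this recurs on the 16th of each month.
February 2015: Mon Feb 16 2015.
March 2015: Mon Mar 16 2015.

Mon Feb 16 2015, Mon Mar 16 2015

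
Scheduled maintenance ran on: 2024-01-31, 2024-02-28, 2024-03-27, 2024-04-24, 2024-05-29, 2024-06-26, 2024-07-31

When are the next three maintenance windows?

2024-08-28, 2024-09-25, 2024-10-30

All Wednesdays; the gaps (28, 28, 28, 35, 28, 35) vary with month length.
This is the last Wednesday of each month.
Last Wednesday of August 2024: 2024-08-28.
Last Wednesday of September 2024: 2024-09-25.
Last Wednesday of October 2024: 2024-10-30.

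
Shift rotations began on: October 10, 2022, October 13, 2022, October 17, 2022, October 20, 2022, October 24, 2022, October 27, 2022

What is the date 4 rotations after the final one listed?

November 10, 2022

Every event lands on a Monday or Thursday (gaps cycle 3, 4, 3, 4, 3).
So the schedule is: every Monday and Thursday.
The following Monday is October 31, 2022.
The following Thursday is November 3, 2022.
The following Monday is November 7, 2022.
Next Thursday: November 10, 2022.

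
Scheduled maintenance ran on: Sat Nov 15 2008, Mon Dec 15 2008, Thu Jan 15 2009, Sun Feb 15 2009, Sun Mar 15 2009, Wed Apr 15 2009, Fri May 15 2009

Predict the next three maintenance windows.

Mon Jun 15 2009, Wed Jul 15 2009, Sat Aug 15 2009

Each date is the 15th; the gaps (30, 31, 31, 28, 31, 30) track the month lengths.
The rule is the 15th of each month.
June 2009: Mon Jun 15 2009.
July 2009: Wed Jul 15 2009.
August 2009: Sat Aug 15 2009.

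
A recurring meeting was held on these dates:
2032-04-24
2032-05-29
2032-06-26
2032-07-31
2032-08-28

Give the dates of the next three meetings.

All Saturdays; the gaps (35, 28, 35, 28) vary with month length.
This is the last Saturday of each month.
Last Saturday of September 2032: 2032-09-25.
Last Saturday of October 2032: 2032-10-30.
November 2032 ends with Saturday 2032-11-27.

2032-09-25, 2032-10-30, 2032-11-27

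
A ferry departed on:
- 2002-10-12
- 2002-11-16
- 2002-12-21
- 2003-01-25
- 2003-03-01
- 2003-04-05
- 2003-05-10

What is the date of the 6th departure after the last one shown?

The spacing is 35, 35, 35, 35, 35, 35 days — always 35 days.
2003-05-10 + 35 days = 2003-06-14.
2003-06-14 + 35 days = 2003-07-19.
2003-07-19 + 35 days = 2003-08-23.
2003-08-23 + 35 days = 2003-09-27.
2003-09-27 + 35 days = 2003-11-01.
2003-11-01 + 35 days = 2003-12-06.

2003-12-06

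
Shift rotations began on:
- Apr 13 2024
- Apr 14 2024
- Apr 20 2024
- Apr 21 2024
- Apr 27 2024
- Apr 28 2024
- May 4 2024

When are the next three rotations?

May 5 2024, May 11 2024, May 12 2024

Gaps: 1, 6, 1, 6, 1, 6 days — not constant, but cyclic with period 2.
The events fall on every Saturday and Sunday.
Next Sunday: May 5 2024.
Next Saturday: May 11 2024.
The following Sunday is May 12 2024.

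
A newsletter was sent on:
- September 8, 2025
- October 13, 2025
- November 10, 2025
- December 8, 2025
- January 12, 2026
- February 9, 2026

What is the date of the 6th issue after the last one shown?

These are Mondays at 28- or 35-day spacing (35, 28, 28, 35, 28).
The pattern: 2nd Monday of the month.
March 2026 — 2nd Monday is March 9, 2026.
2nd Monday of April 2026: April 13, 2026.
May 2026 — 2nd Monday is May 11, 2026.
2nd Monday of June 2026: June 8, 2026.
2nd Monday of July 2026: July 13, 2026.
August 2026 — 2nd Monday is August 10, 2026.

August 10, 2026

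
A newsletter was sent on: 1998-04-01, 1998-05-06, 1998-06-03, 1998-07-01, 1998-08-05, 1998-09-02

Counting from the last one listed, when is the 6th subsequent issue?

1999-03-03

All dates are Wednesdays, 35, 28, 28, 35, 28 days apart.
Specifically, the 1st Wednesday of each month.
October 1998 — 1st Wednesday is 1998-10-07.
1st Wednesday of November 1998: 1998-11-04.
1st Wednesday of December 1998: 1998-12-02.
1st Wednesday of January 1999: 1999-01-06.
1st Wednesday of February 1999: 1999-02-03.
March 1999 — 1st Wednesday is 1999-03-03.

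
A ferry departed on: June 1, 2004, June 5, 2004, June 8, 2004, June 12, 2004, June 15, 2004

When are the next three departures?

June 19, 2004; June 22, 2004; June 26, 2004

Gaps: 4, 3, 4, 3 days — not constant, but cyclic with period 2.
The events fall on every Tuesday and Saturday.
The following Saturday is June 19, 2004.
The following Tuesday is June 22, 2004.
The following Saturday is June 26, 2004.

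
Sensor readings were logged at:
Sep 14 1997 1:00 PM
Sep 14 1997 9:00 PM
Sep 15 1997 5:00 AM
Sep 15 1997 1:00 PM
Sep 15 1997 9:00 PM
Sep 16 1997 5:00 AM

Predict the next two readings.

Sep 16 1997 1:00 PM, Sep 16 1997 9:00 PM

The interval is a steady 8 hours (8, 8, 8, 8, 8).
Sep 16 1997 5:00 AM + 8 h = Sep 16 1997 1:00 PM.
Sep 16 1997 1:00 PM + 8 h = Sep 16 1997 9:00 PM.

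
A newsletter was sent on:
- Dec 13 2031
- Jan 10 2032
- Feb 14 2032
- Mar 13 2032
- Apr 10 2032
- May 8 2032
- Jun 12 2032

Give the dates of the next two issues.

Jul 10 2032, Aug 14 2032

All dates are Saturdays, 28, 35, 28, 28, 28, 35 days apart.
Specifically, the 2nd Saturday of each month.
July 2032 — 2nd Saturday is Jul 10 2032.
2nd Saturday of August 2032: Aug 14 2032.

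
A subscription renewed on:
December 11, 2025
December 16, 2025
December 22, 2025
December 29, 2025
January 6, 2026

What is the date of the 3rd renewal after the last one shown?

February 5, 2026

The spacing grows by 1 each time: 5, 6, 7, 8 days.
Next gap: 9 days. January 6, 2026 + 9 days = January 15, 2026.
Next gap: 10 days. January 15, 2026 + 10 days = January 25, 2026.
Next gap: 11 days. January 25, 2026 + 11 days = February 5, 2026.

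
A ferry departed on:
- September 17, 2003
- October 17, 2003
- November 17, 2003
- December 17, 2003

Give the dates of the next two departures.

The day-of-month is always 17 (30, 31, 30 days between events).
So this recurs on the 17th of each month.
Next: January 2004 → January 17, 2004.
Next: February 2004 → February 17, 2004.

January 17, 2004; February 17, 2004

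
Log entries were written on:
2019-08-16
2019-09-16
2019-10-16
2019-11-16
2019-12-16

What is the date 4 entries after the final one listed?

2020-04-16

The day-of-month is always 16 (31, 30, 31, 30 days between events).
So this recurs on the 16th of each month.
January 2020: 2020-01-16.
February 2020: 2020-02-16.
March 2020: 2020-03-16.
Next: April 2020 → 2020-04-16.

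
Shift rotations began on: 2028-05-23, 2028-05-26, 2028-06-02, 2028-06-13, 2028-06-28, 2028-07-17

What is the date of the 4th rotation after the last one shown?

Intervals are 3, 7, 11, 15, 19 days — an arithmetic progression with common difference 4.
Next gap: 23 days. 2028-07-17 + 23 days = 2028-08-09.
Next gap: 27 days. 2028-08-09 + 27 days = 2028-09-05.
Next gap: 31 days. 2028-09-05 + 31 days = 2028-10-06.
Next gap: 35 days. 2028-10-06 + 35 days = 2028-11-10.

2028-11-10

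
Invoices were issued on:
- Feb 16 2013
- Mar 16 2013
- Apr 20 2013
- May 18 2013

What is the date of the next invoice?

All dates are Saturdays, 28, 35, 28 days apart.
Specifically, the 3rd Saturday of each month.
3rd Saturday of June 2013: Jun 15 2013.

Jun 15 2013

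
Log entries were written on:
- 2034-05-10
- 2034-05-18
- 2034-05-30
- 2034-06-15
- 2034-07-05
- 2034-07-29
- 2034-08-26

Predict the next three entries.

2034-09-27, 2034-11-02, 2034-12-12

Gaps: 8, 12, 16, 20, 24, 28 days — each gap is 4 larger than the previous one.
Next gap: 32 days. 2034-08-26 + 32 days = 2034-09-27.
Next gap: 36 days. 2034-09-27 + 36 days = 2034-11-02.
Next gap: 40 days. 2034-11-02 + 40 days = 2034-12-12.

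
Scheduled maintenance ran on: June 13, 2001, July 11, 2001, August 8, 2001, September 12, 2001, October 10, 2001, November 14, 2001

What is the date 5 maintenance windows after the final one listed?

April 10, 2002

Gaps: 28, 28, 35, 28, 35 days — a mix of 28 and 35. Every date is a Wednesday.
Each is the 2nd Wednesday of its month.
2nd Wednesday of December 2001: December 12, 2001.
January 2002 — 2nd Wednesday is January 9, 2002.
2nd Wednesday of February 2002: February 13, 2002.
March 2002 — 2nd Wednesday is March 13, 2002.
2nd Wednesday of April 2002: April 10, 2002.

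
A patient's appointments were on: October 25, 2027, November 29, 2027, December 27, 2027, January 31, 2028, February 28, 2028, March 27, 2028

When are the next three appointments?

Every date is a Monday; gaps 35, 28, 35, 28, 28 days.
Each is the last Monday of its month (at least one falls on the 29th or later, ruling out '4th Monday').
April 2028 ends with Monday April 24, 2028.
Last Monday of May 2028: May 29, 2028.
Last Monday of June 2028: June 26, 2028.

April 24, 2028; May 29, 2028; June 26, 2028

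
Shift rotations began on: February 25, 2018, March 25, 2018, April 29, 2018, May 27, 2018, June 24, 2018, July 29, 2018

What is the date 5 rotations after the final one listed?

All Sundays; the gaps (28, 35, 28, 28, 35) vary with month length.
This is the last Sunday of each month.
Last Sunday of August 2018: August 26, 2018.
September 2018 ends with Sunday September 30, 2018.
Last Sunday of October 2018: October 28, 2018.
November 2018 ends with Sunday November 25, 2018.
Last Sunday of December 2018: December 30, 2018.

December 30, 2018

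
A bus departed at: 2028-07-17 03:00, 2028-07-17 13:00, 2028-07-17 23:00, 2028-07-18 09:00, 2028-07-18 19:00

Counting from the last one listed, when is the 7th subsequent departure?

Spacing: 10, 10, 10, 10 h — constant 10 h.
2028-07-18 19:00 + 10 h = 2028-07-19 05:00.
2028-07-19 05:00 + 10 h = 2028-07-19 15:00.
2028-07-19 15:00 + 10 h = 2028-07-20 01:00.
2028-07-20 01:00 + 10 h = 2028-07-20 11:00.
2028-07-20 11:00 + 10 h = 2028-07-20 21:00.
2028-07-20 21:00 + 10 h = 2028-07-21 07:00.
2028-07-21 07:00 + 10 h = 2028-07-21 17:00.

2028-07-21 17:00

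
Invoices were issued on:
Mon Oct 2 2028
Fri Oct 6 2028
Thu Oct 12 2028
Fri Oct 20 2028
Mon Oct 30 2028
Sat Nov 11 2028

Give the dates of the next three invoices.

Sat Nov 25 2028, Mon Dec 11 2028, Fri Dec 29 2028

Gaps: 4, 6, 8, 10, 12 days — each gap is 2 larger than the previous one.
Next gap: 14 days. Sat Nov 11 2028 + 14 days = Sat Nov 25 2028.
Next gap: 16 days. Sat Nov 25 2028 + 16 days = Mon Dec 11 2028.
Next gap: 18 days. Mon Dec 11 2028 + 18 days = Fri Dec 29 2028.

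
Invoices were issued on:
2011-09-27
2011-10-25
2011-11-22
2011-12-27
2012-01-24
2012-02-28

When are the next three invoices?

2012-03-27, 2012-04-24, 2012-05-22

Gaps: 28, 28, 35, 28, 35 days — a mix of 28 and 35. Every date is a Tuesday.
Each is the 4th Tuesday of its month.
March 2012 — 4th Tuesday is 2012-03-27.
4th Tuesday of April 2012: 2012-04-24.
May 2012 — 4th Tuesday is 2012-05-22.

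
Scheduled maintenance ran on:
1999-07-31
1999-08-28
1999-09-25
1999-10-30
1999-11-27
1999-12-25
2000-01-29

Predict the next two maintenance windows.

All Saturdays; the gaps (28, 28, 35, 28, 28, 35) vary with month length.
This is the last Saturday of each month.
February 2000 ends with Saturday 2000-02-26.
Last Saturday of March 2000: 2000-03-25.

2000-02-26, 2000-03-25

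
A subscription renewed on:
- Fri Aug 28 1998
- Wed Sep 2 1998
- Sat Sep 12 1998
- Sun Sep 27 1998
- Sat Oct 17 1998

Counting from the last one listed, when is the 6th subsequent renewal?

Intervals are 5, 10, 15, 20 days — an arithmetic progression with common difference 5.
Next gap: 25 days. Sat Oct 17 1998 + 25 days = Wed Nov 11 1998.
Next gap: 30 days. Wed Nov 11 1998 + 30 days = Fri Dec 11 1998.
Next gap: 35 days. Fri Dec 11 1998 + 35 days = Fri Jan 15 1999.
Next gap: 40 days. Fri Jan 15 1999 + 40 days = Wed Feb 24 1999.
Next gap: 45 days. Wed Feb 24 1999 + 45 days = Sat Apr 10 1999.
Next gap: 50 days. Sat Apr 10 1999 + 50 days = Sun May 30 1999.

Sun May 30 1999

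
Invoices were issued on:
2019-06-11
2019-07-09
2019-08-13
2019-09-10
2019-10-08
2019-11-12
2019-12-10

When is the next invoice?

All dates are Tuesdays, 28, 35, 28, 28, 35, 28 days apart.
Specifically, the 2nd Tuesday of each month.
January 2020 — 2nd Tuesday is 2020-01-14.

2020-01-14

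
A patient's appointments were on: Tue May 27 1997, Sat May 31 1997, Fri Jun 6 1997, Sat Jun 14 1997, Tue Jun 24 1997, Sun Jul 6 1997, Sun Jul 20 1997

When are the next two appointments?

Gaps: 4, 6, 8, 10, 12, 14 days — each gap is 2 larger than the previous one.
Next gap: 16 days. Sun Jul 20 1997 + 16 days = Tue Aug 5 1997.
Next gap: 18 days. Tue Aug 5 1997 + 18 days = Sat Aug 23 1997.

Tue Aug 5 1997, Sat Aug 23 1997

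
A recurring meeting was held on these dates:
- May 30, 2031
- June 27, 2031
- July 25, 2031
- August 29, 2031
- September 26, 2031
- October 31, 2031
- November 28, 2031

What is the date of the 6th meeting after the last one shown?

May 28, 2032

These are Fridays with 28, 28, 35, 28, 35, 28-day gaps.
Each is the final Friday of its month — May 30, 2031 is past the 28th, so '4th Friday' doesn't fit.
December 2031 ends with Friday December 26, 2031.
January 2032 ends with Friday January 30, 2032.
Last Friday of February 2032: February 27, 2032.
Last Friday of March 2032: March 26, 2032.
April 2032 ends with Friday April 30, 2032.
May 2032 ends with Friday May 28, 2032.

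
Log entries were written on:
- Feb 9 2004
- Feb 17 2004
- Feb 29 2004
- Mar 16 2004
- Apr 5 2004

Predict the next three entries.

Apr 29 2004, May 27 2004, Jun 28 2004

The spacing grows by 4 each time: 8, 12, 16, 20 days.
Next gap: 24 days. Apr 5 2004 + 24 days = Apr 29 2004.
Next gap: 28 days. Apr 29 2004 + 28 days = May 27 2004.
Next gap: 32 days. May 27 2004 + 32 days = Jun 28 2004.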